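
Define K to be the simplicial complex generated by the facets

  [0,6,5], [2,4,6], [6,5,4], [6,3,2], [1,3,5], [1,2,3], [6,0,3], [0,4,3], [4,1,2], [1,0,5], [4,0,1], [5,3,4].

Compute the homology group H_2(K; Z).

H_2 ≅ 0.

Take the total order 0 < 1 < 2 < 3 < 4 < 5 < 6 on the vertex set. Then K (dimension 2) consists of the simplices:

  0-simplices (7): [0], [1], [2], [3], [4], [5], [6]
  1-simplices (18): [0,1], [0,3], [0,4], [0,5], [0,6], [1,2], [1,3], [1,4], [1,5], [2,3], [2,4], [2,6], [3,4], [3,5], [3,6], [4,5], [4,6], [5,6]
  2-simplices (12): [0,1,4], [0,1,5], [0,3,4], [0,3,6], [0,5,6], [1,2,3], [1,2,4], [1,3,5], [2,3,6], [2,4,6], [3,4,5], [4,5,6]

giving chain groups C_0 ≅ Z^7, C_1 ≅ Z^18, C_2 ≅ Z^12.

Boundary ∂_1: C_1 → C_0 maps an edge to its endpoints' difference, ∂[p,q] = q − p. For instance
  ∂[1,5] = [5] − [1].
As a 7×18 matrix over Z this has rank 6, with invariant factors (1,1,1,1,1,1).

Boundary ∂_2: C_2 → C_1 sends each 2-simplex [p,q,r] to [q,r] − [p,r] + [p,q]. For instance
  ∂[2,3,6] = [3,6] − [2,6] + [2,3],
  ∂[1,3,5] = [3,5] − [1,5] + [1,3].
The resulting 18×12 matrix has rank 12, and its Smith normal form has invariant factors (1,1,1,1,1,1,1,1,1,1,1,2).

From H_k ≅ ker(∂_k) / im(∂_{k+1}) we obtain:

  H_2: rank ker ∂_2 − rank ∂_3 = (12 − 12) − 0 = 0, and there is no ∂_3, so H_2 = 0.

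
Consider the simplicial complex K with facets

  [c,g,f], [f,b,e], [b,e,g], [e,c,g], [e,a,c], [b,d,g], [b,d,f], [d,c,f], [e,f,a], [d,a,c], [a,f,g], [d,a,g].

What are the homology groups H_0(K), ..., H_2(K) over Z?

Order the vertices as a < b < c < d < e < f < g. Listing each simplex with vertices in this order, K has dimension 2 with simplices:

  0-simplices (7): a, b, c, d, e, f, g
  1-simplices (18): ac, ad, ae, af, ag, bd, be, bf, bg, cd, ce, cf, cg, df, dg, ef, eg, fg
  2-simplices (12): acd, ace, adg, aef, afg, bdf, bdg, bef, beg, cdf, ceg, cfg

giving chain groups C_0 ≅ Z^7, C_1 ≅ Z^18, C_2 ≅ Z^12.

Boundary ∂_1: C_1 → C_0 sends each edge [p,q] (with p < q) to q − p. For instance
  ∂ce = e − c.
The 7×18 boundary matrix has rank 6 and Smith normal form diag(1,1,1,1,1,1).

The boundary map ∂_2: C_2 → C_1 sends each 2-simplex [p,q,r] to [q,r] − [p,r] + [p,q]. For instance
  ∂cdf = df − cf + cd,
  ∂cfg = fg − cg + cf.
This gives a 18×12 integer matrix of rank 12; reducing to Smith normal form yields diagonal entries (1,1,1,1,1,1,1,1,1,1,1,2).

Reading off H_k = ker ∂_k / im ∂_{k+1}:

  H_0: rank C_0 − rank ∂_1 = 7 − 6 = 1, and the invariant factors of ∂_1 are all 1, so H_0 ≅ Z.
  H_1: rank ker ∂_1 − rank ∂_2 = (18 − 6) − 12 = 0, and ∂_2 has invariant factor 2 > 1, so H_1 ≅ Z/2.
  H_2: rank ker ∂_2 − rank ∂_3 = (12 − 12) − 0 = 0, and there is no ∂_3, so H_2 ≅ 0.

As a check, the Euler characteristic is 7 − 18 + 12 = 1, which agrees with 1 − 0 + 0 = 1.

H_0 ≅ Z,  H_1 ≅ Z/2,  H_2 = 0.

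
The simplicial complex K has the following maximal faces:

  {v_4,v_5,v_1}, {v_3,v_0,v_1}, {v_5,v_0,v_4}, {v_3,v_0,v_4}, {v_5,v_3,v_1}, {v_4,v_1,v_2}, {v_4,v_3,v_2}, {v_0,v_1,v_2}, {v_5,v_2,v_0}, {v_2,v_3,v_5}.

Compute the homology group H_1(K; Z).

H_1 = Z/2Z.

We work with the vertex ordering v_0 < v_1 < v_2 < v_3 < v_4 < v_5. The simplices of K, each written with vertices in increasing order, are:

  0-simplices (6): [v_0], [v_1], [v_2], [v_3], [v_4], [v_5]
  1-simplices (15): (15 of them)
  2-simplices (10): [v_0,v_1,v_2], [v_0,v_1,v_3], [v_0,v_2,v_5], [v_0,v_3,v_4], [v_0,v_4,v_5], [v_1,v_2,v_4], [v_1,v_3,v_5], [v_1,v_4,v_5], [v_2,v_3,v_4], [v_2,v_3,v_5]

Hence C_0 ≅ Z^6, C_1 ≅ Z^15, C_2 ≅ Z^10.

Boundary ∂_1: C_1 → C_0 maps an edge to its endpoints' difference, ∂[p,q] = q − p. For instance
  ∂[v_2,v_4] = [v_4] − [v_2].
This gives a 6×15 integer matrix of rank 5; reducing to Smith normal form yields diagonal entries (1,1,1,1,1).

Boundary ∂_2: C_2 → C_1 acts by ∂[p,q,r] = [q,r] − [p,r] + [p,q]. For instance
  ∂[v_0,v_1,v_3] = [v_1,v_3] − [v_0,v_3] + [v_0,v_1],
  ∂[v_2,v_3,v_4] = [v_3,v_4] − [v_2,v_4] + [v_2,v_3].
As a 15×10 matrix over Z this has rank 10, with invariant factors (1,1,1,1,1,1,1,1,1,2).

Now H_k = ker ∂_k / im ∂_{k+1}, so:

  H_1: rank ker ∂_1 − rank ∂_2 = (15 − 5) − 10 = 0, and ∂_2 has invariant factor 2 > 1, so H_1 ≅ Z/2Z.

(K is a triangulation of the real projective plane RP^2.)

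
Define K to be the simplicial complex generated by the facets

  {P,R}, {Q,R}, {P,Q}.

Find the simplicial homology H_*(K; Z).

H_0 ≅ Z,  H_1 ≅ Z.

Order the vertices as P < Q < R. Listing each simplex with vertices in this order, K has dimension 1 with simplices:

  0-simplices (3): P, Q, R
  1-simplices (3): PQ, PR, QR

so the chain groups are C_0 ≅ Z^3, C_1 ≅ Z^3.

The boundary map ∂_1: C_1 → C_0 maps an edge to its endpoints' difference, ∂[p,q] = q − p.
As a 3×3 matrix over Z this has rank 2, with invariant factors (1,1).

Computing H_k = (kernel of ∂_k) / (image of ∂_{k+1}):

  H_0: rank C_0 − rank ∂_1 = 3 − 2 = 1, and the invariant factors of ∂_1 are all 1, so H_0 = Z.
  H_1: rank ker ∂_1 − rank ∂_2 = (3 − 2) − 0 = 1, and there is no ∂_2, so H_1 = Z.

(K is a triangulation of the circle S^1.)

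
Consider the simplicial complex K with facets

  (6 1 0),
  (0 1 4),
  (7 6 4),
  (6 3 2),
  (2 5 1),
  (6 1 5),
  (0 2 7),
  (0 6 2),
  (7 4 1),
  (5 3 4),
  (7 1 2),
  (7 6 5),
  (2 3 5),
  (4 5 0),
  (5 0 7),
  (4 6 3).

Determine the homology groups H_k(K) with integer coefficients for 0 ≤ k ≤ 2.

K has 8 vertices, 24 edges, 16 triangles.
rank ∂_0 = 0, rank ∂_1 = 7 ⇒ b_0 = 8 − 0 − 7 = 1; all invariant factors of ∂_1 are 1 so no torsion. So H_0 = Z.
rank ∂_1 = 7, rank ∂_2 = 15 ⇒ b_1 = 24 − 7 − 15 = 2; all invariant factors of ∂_2 are 1 so no torsion. So H_1 = Z^2.
rank ∂_2 = 15, rank ∂_3 = 0 ⇒ b_2 = 16 − 15 − 0 = 1. So H_2 = Z.

H_0 ≅ Z,  H_1 ≅ Z^2,  H_2 ≅ Z.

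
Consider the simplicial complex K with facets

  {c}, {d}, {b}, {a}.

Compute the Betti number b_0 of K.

Order the vertices as a < b < c < d. Listing each simplex with vertices in this order, K has dimension 0 with simplices:

  0-simplices (4): a, b, c, d

so the chain groups are C_0 ≅ Z^4.

From H_k ≅ ker(∂_k) / im(∂_{k+1}) we obtain:

  H_0: rank C_0 − rank ∂_1 = 4 − 0 = 4, and there is no ∂_1, so H_0 = Z^4.

Hence the Betti numbers are b_0 = 4.

b_0 = 4.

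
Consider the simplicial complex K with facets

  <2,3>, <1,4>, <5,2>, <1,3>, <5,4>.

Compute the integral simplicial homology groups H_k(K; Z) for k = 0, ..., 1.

H_0 ≅ Z,  H_1 ≅ Z.

Take the total order 1 < 2 < 3 < 4 < 5 on the vertex set. Then K (dimension 1) consists of the simplices:

  0-simplices (5): [1], [2], [3], [4], [5]
  1-simplices (5): [1,3], [1,4], [2,3], [2,5], [4,5]

giving chain groups C_0 ≅ Z^5, C_1 ≅ Z^5.

Boundary ∂_1: C_1 → C_0 is given by ∂[p,q] = [q] − [p]. For instance
  ∂[1,3] = [3] − [1].
As a 5×5 matrix over Z this has rank 4, with invariant factors (1,1,1,1).

Now H_k = ker ∂_k / im ∂_{k+1}, so:

  H_0: rank C_0 − rank ∂_1 = 5 − 4 = 1, and the invariant factors of ∂_1 are all 1, so H_0 = Z.
  H_1: rank ker ∂_1 − rank ∂_2 = (5 − 4) − 0 = 1, and there is no ∂_2, so H_1 = Z.

As a check, the Euler characteristic is 5 − 5 = 0, which agrees with 1 − 1 = 0.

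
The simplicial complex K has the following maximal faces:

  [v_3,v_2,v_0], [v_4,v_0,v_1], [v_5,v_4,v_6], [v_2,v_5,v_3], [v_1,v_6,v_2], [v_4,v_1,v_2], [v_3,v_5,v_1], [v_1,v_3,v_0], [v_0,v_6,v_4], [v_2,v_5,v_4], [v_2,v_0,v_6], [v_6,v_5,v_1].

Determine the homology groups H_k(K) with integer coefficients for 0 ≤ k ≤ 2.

H_0 ≅ Z,  H_1 ≅ Z/2Z,  H_2 = 0.

Fix the vertex order v_0 < v_1 < v_2 < v_3 < v_4 < v_5 < v_6 and write every simplex with vertices in increasing order. Then dim K = 2 and the simplices of K are:

  0-simplices (7): [v_0], [v_1], [v_2], [v_3], [v_4], [v_5], [v_6]
  1-simplices (18): (18 of them)
  2-simplices (12): (12 of them)

so the chain groups are C_0 ≅ Z^7, C_1 ≅ Z^18, C_2 ≅ Z^12.

Boundary ∂_1: C_1 → C_0 maps an edge to its endpoints' difference, ∂[p,q] = q − p. For instance
  ∂[v_2,v_6] = [v_6] − [v_2].
As a 7×18 matrix over Z this has rank 6, with invariant factors (1,1,1,1,1,1).

∂_2: C_2 → C_1 maps a triangle to the signed sum of its edges. For instance
  ∂[v_1,v_2,v_6] = [v_2,v_6] − [v_1,v_6] + [v_1,v_2],
  ∂[v_0,v_1,v_3] = [v_1,v_3] − [v_0,v_3] + [v_0,v_1].
The 18×12 boundary matrix has rank 12 and Smith normal form diag(1,1,1,1,1,1,1,1,1,1,1,2).

Reading off H_k = ker ∂_k / im ∂_{k+1}:

  H_0: rank C_0 − rank ∂_1 = 7 − 6 = 1, and the invariant factors of ∂_1 are all 1, so H_0 = Z.
  H_1: rank ker ∂_1 − rank ∂_2 = (18 − 6) − 12 = 0, and ∂_2 has invariant factor 2 > 1, so H_1 = Z/2Z.
  H_2: rank ker ∂_2 − rank ∂_3 = (12 − 12) − 0 = 0, and there is no ∂_3, so H_2 = 0.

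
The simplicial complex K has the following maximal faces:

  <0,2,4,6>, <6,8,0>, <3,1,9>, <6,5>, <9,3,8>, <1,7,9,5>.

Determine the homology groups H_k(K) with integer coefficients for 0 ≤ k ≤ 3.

H_0 = Z,  H_1 = Z,  H_2 = 0,  H_3 = 0.

Take the total order 0 < 1 < 2 < 3 < 4 < 5 < 6 < 7 < 8 < 9 on the vertex set. Then K (dimension 3) consists of the simplices:

  0-simplices (10): [0], [1], [2], [3], [4], [5], [6], [7], [8], [9]
  1-simplices (19): [0,2], [0,4], [0,6], [0,8], [1,3], [1,5], [1,7], [1,9], [2,4], [2,6], [3,8], [3,9], [4,6], [5,6], [5,7], [5,9], [6,8], [7,9], [8,9]
  2-simplices (11): [0,2,4], [0,2,6], [0,4,6], [0,6,8], [1,3,9], [1,5,7], [1,5,9], [1,7,9], [2,4,6], [3,8,9], [5,7,9]
  3-simplices (2): [0,2,4,6], [1,5,7,9]

Hence C_0 ≅ Z^10, C_1 ≅ Z^19, C_2 ≅ Z^11, C_3 ≅ Z^2.

The boundary map ∂_1: C_1 → C_0 is given by ∂[p,q] = [q] − [p].
The 10×19 boundary matrix has rank 9 and Smith normal form diag(1,1,1,1,1,1,1,1,1).

∂_2: C_2 → C_1 sends each 2-simplex [p,q,r] to [q,r] − [p,r] + [p,q]. For instance
  ∂[1,3,9] = [3,9] − [1,9] + [1,3],
  ∂[1,5,9] = [5,9] − [1,9] + [1,5].
This gives a 19×11 integer matrix of rank 9; reducing to Smith normal form yields diagonal entries (1,1,1,1,1,1,1,1,1).

Boundary ∂_3: C_3 → C_2 sends each 3-simplex σ to the alternating sum Σ_i (−1)^i (σ with its i-th vertex removed). For instance
  ∂[1,5,7,9] = [5,7,9] − [1,7,9] + [1,5,9] − [1,5,7],
  ∂[0,2,4,6] = [2,4,6] − [0,4,6] + [0,2,6] − [0,2,4].
As a 11×2 matrix over Z this has rank 2, with invariant factors (1,1).

From H_k ≅ ker(∂_k) / im(∂_{k+1}) we obtain:

  H_0: rank C_0 − rank ∂_1 = 10 − 9 = 1, and the invariant factors of ∂_1 are all 1, so H_0 = Z.
  H_1: rank ker ∂_1 − rank ∂_2 = (19 − 9) − 9 = 1, and the invariant factors of ∂_2 are all 1, so H_1 = Z.
  H_2: rank ker ∂_2 − rank ∂_3 = (11 − 9) − 2 = 0, and the invariant factors of ∂_3 are all 1, so H_2 = 0.
  H_3: rank ker ∂_3 − rank ∂_4 = (2 − 2) − 0 = 0, and there is no ∂_4, so H_3 = 0.

As a check, the Euler characteristic is 10 − 19 + 11 − 2 = 0, which agrees with 1 − 1 + 0 − 0 = 0.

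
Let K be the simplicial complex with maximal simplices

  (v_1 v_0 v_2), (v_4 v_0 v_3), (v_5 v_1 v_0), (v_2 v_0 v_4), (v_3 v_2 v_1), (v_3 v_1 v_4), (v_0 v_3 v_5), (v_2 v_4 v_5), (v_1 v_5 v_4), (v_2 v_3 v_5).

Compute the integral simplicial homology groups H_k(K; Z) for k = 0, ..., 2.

H_0 = Z,  H_1 = Z/2,  H_2 = 0.

Fix the vertex order v_0 < v_1 < v_2 < v_3 < v_4 < v_5 and write every simplex with vertices in increasing order. Then dim K = 2 and the simplices of K are:

  0-simplices (6): [v_0], [v_1], [v_2], [v_3], [v_4], [v_5]
  1-simplices (15): (15 of them)
  2-simplices (10): [v_0,v_1,v_2], [v_0,v_1,v_5], [v_0,v_2,v_4], [v_0,v_3,v_4], [v_0,v_3,v_5], [v_1,v_2,v_3], [v_1,v_3,v_4], [v_1,v_4,v_5], [v_2,v_3,v_5], [v_2,v_4,v_5]

giving chain groups C_0 ≅ Z^6, C_1 ≅ Z^15, C_2 ≅ Z^10.

The boundary map ∂_1: C_1 → C_0 is given by ∂[p,q] = [q] − [p].
As a 6×15 matrix over Z this has rank 5, with invariant factors (1,1,1,1,1).

∂_2: C_2 → C_1 maps a triangle to the signed sum of its edges. For instance
  ∂[v_1,v_2,v_3] = [v_2,v_3] − [v_1,v_3] + [v_1,v_2],
  ∂[v_0,v_3,v_4] = [v_3,v_4] − [v_0,v_4] + [v_0,v_3].
As a 15×10 matrix over Z this has rank 10, with invariant factors (1,1,1,1,1,1,1,1,1,2).

From H_k ≅ ker(∂_k) / im(∂_{k+1}) we obtain:

  H_0: rank C_0 − rank ∂_1 = 6 − 5 = 1, and the invariant factors of ∂_1 are all 1, so H_0 = Z.
  H_1: rank ker ∂_1 − rank ∂_2 = (15 − 5) − 10 = 0, and ∂_2 has invariant factor 2 > 1, so H_1 = Z/2.
  H_2: rank ker ∂_2 − rank ∂_3 = (10 − 10) − 0 = 0, and there is no ∂_3, so H_2 = 0.

(K is a triangulation of the real projective plane RP^2.)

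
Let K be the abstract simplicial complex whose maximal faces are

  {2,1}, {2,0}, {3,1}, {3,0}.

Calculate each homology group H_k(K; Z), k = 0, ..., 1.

H_0 = Z,  H_1 = Z.

K has 4 vertices, 4 edges.
rank ∂_0 = 0, rank ∂_1 = 3 ⇒ b_0 = 4 − 0 − 3 = 1; all invariant factors of ∂_1 are 1 so no torsion. So H_0 = Z.
rank ∂_1 = 3, rank ∂_2 = 0 ⇒ b_1 = 4 − 3 − 0 = 1. So H_1 = Z.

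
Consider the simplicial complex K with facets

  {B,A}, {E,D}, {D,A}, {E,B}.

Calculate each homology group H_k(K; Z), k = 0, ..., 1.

H_0 ≅ Z,  H_1 ≅ Z.

We work with the vertex ordering A < B < D < E. The simplices of K, each written with vertices in increasing order, are:

  0-simplices (4): A, B, D, E
  1-simplices (4): AB, AD, BE, DE

Hence C_0 ≅ Z^4, C_1 ≅ Z^4.

∂_1: C_1 → C_0 sends each edge [p,q] (with p < q) to q − p.
The 4×4 boundary matrix has rank 3 and Smith normal form diag(1,1,1).

Now H_k = ker ∂_k / im ∂_{k+1}, so:

  H_0: rank C_0 − rank ∂_1 = 4 − 3 = 1, and the invariant factors of ∂_1 are all 1, so H_0 = Z.
  H_1: rank ker ∂_1 − rank ∂_2 = (4 − 3) − 0 = 1, and there is no ∂_2, so H_1 = Z.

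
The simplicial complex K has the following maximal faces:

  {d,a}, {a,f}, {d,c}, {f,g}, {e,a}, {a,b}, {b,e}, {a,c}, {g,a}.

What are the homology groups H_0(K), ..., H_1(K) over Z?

We work with the vertex ordering a < b < c < d < e < f < g. The simplices of K, each written with vertices in increasing order, are:

  0-simplices (7): a, b, c, d, e, f, g
  1-simplices (9): ab, ac, ad, ae, af, ag, be, cd, fg

giving chain groups C_0 ≅ Z^7, C_1 ≅ Z^9.

The boundary map ∂_1: C_1 → C_0 is given by ∂[p,q] = [q] − [p]. For instance
  ∂fg = g − f.
This gives a 7×9 integer matrix of rank 6; reducing to Smith normal form yields diagonal entries (1,1,1,1,1,1).

Computing H_k = (kernel of ∂_k) / (image of ∂_{k+1}):

  H_0: rank C_0 − rank ∂_1 = 7 − 6 = 1, and the invariant factors of ∂_1 are all 1, so H_0 ≅ Z.
  H_1: rank ker ∂_1 − rank ∂_2 = (9 − 6) − 0 = 3, and there is no ∂_2, so H_1 ≅ Z^3.

H_0 ≅ Z,  H_1 ≅ Z^3.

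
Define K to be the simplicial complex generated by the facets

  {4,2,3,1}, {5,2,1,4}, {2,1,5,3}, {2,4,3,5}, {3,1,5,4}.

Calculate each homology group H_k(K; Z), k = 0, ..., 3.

Fix the vertex order 1 < 2 < 3 < 4 < 5 and write every simplex with vertices in increasing order. Then dim K = 3 and the simplices of K are:

  0-simplices (5): [1], [2], [3], [4], [5]
  1-simplices (10): [1,2], [1,3], [1,4], [1,5], [2,3], [2,4], [2,5], [3,4], [3,5], [4,5]
  2-simplices (10): [1,2,3], [1,2,4], [1,2,5], [1,3,4], [1,3,5], [1,4,5], [2,3,4], [2,3,5], [2,4,5], [3,4,5]
  3-simplices (5): [1,2,3,4], [1,2,3,5], [1,2,4,5], [1,3,4,5], [2,3,4,5]

so the chain groups are C_0 ≅ Z^5, C_1 ≅ Z^10, C_2 ≅ Z^10, C_3 ≅ Z^5.

The boundary map ∂_1: C_1 → C_0 is given by ∂[p,q] = [q] − [p]. For instance
  ∂[3,4] = [4] − [3].
As a 5×10 matrix over Z this has rank 4, with invariant factors (1,1,1,1).

∂_2: C_2 → C_1 maps a triangle to the signed sum of its edges. For instance
  ∂[2,3,4] = [3,4] − [2,4] + [2,3],
  ∂[3,4,5] = [4,5] − [3,5] + [3,4].
As a 10×10 matrix over Z this has rank 6, with invariant factors (1,1,1,1,1,1).

Boundary ∂_3: C_3 → C_2 sends each 3-simplex σ to the alternating sum Σ_i (−1)^i (σ with its i-th vertex removed). For instance
  ∂[1,2,3,5] = [2,3,5] − [1,3,5] + [1,2,5] − [1,2,3],
  ∂[2,3,4,5] = [3,4,5] − [2,4,5] + [2,3,5] − [2,3,4].
This gives a 10×5 integer matrix of rank 4; reducing to Smith normal form yields diagonal entries (1,1,1,1).

Now H_k = ker ∂_k / im ∂_{k+1}, so:

  H_0: rank C_0 − rank ∂_1 = 5 − 4 = 1, and the invariant factors of ∂_1 are all 1, so H_0 ≅ Z.
  H_1: rank ker ∂_1 − rank ∂_2 = (10 − 4) − 6 = 0, and the invariant factors of ∂_2 are all 1, so H_1 ≅ 0.
  H_2: rank ker ∂_2 − rank ∂_3 = (10 − 6) − 4 = 0, and the invariant factors of ∂_3 are all 1, so H_2 ≅ 0.
  H_3: rank ker ∂_3 − rank ∂_4 = (5 − 4) − 0 = 1, and there is no ∂_4, so H_3 ≅ Z.

As a check, the Euler characteristic is 5 − 10 + 10 − 5 = 0, which agrees with 1 − 0 + 0 − 1 = 0.

H_0 = Z,  H_1 = 0,  H_2 = 0,  H_3 = Z.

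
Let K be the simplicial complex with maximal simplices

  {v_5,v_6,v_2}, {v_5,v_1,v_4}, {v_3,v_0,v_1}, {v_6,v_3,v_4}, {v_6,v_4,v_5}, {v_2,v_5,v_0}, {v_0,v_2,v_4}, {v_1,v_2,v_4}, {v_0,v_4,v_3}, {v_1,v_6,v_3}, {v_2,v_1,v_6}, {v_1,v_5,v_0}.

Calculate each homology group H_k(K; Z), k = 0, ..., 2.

K has 7 vertices, 18 edges, 12 triangles.
rank ∂_0 = 0, rank ∂_1 = 6 ⇒ b_0 = 7 − 0 − 6 = 1; all invariant factors of ∂_1 are 1 so no torsion. So H_0 = Z.
rank ∂_1 = 6, rank ∂_2 = 12 ⇒ b_1 = 18 − 6 − 12 = 0; ∂_2 has invariant factor(s) [2] giving torsion. So H_1 = Z/2.
rank ∂_2 = 12, rank ∂_3 = 0 ⇒ b_2 = 12 − 12 − 0 = 0. So H_2 = 0.

H_0 ≅ Z,  H_1 ≅ Z/2,  H_2 = 0.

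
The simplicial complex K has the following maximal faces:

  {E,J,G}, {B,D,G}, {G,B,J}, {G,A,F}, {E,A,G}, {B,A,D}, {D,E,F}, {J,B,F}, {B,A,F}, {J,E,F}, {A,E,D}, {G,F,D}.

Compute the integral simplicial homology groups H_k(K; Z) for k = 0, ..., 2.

Fix the vertex order A < B < D < E < F < G < J and write every simplex with vertices in increasing order. Then dim K = 2 and the simplices of K are:

  0-simplices (7): A, B, D, E, F, G, J
  1-simplices (18): AB, AD, AE, AF, AG, BD, BF, BG, BJ, DE, DF, DG, EF, EG, EJ, FG, FJ, GJ
  2-simplices (12): ABD, ABF, ADE, AEG, AFG, BDG, BFJ, BGJ, DEF, DFG, EFJ, EGJ

Hence C_0 ≅ Z^7, C_1 ≅ Z^18, C_2 ≅ Z^12.

∂_1: C_1 → C_0 maps an edge to its endpoints' difference, ∂[p,q] = q − p. For instance
  ∂AD = D − A.
The 7×18 boundary matrix has rank 6 and Smith normal form diag(1,1,1,1,1,1).

∂_2: C_2 → C_1 maps a triangle to the signed sum of its edges. For instance
  ∂ABF = BF − AF + AB,
  ∂DEF = EF − DF + DE.
As a 18×12 matrix over Z this has rank 12, with invariant factors (1,1,1,1,1,1,1,1,1,1,1,2).

Now H_k = ker ∂_k / im ∂_{k+1}, so:

  H_0: rank C_0 − rank ∂_1 = 7 − 6 = 1, and the invariant factors of ∂_1 are all 1, so H_0 = Z.
  H_1: rank ker ∂_1 − rank ∂_2 = (18 − 6) − 12 = 0, and ∂_2 has invariant factor 2 > 1, so H_1 = Z/2.
  H_2: rank ker ∂_2 − rank ∂_3 = (12 − 12) − 0 = 0, and there is no ∂_3, so H_2 = 0.

H_0 = Z,  H_1 = Z/2,  H_2 = 0.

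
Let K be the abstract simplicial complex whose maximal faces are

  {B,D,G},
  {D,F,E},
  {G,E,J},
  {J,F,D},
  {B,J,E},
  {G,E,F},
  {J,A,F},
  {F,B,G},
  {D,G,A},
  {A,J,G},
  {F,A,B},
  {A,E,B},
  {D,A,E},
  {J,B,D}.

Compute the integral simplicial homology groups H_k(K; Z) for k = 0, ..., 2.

H_0 = Z,  H_1 = Z^2,  H_2 = Z.

We work with the vertex ordering A < B < D < E < F < G < J. The simplices of K, each written with vertices in increasing order, are:

  0-simplices (7): A, B, D, E, F, G, J
  1-simplices (21): AB, AD, AE, AF, AG, AJ, BD, BE, BF, BG, BJ, DE, DF, DG, DJ, EF, EG, EJ, FG, FJ, GJ
  2-simplices (14): ABE, ABF, ADE, ADG, AFJ, AGJ, BDG, BDJ, BEJ, BFG, DEF, DFJ, EFG, EGJ

so the chain groups are C_0 ≅ Z^7, C_1 ≅ Z^21, C_2 ≅ Z^14.

The boundary map ∂_1: C_1 → C_0 sends each edge [p,q] (with p < q) to q − p. For instance
  ∂EF = F − E.
The 7×21 boundary matrix has rank 6 and Smith normal form diag(1,1,1,1,1,1).

The boundary map ∂_2: C_2 → C_1 maps a triangle to the signed sum of its edges. For instance
  ∂EFG = FG − EG + EF,
  ∂DFJ = FJ − DJ + DF.
As a 21×14 matrix over Z this has rank 13, with invariant factors (1,1,1,1,1,1,1,1,1,1,1,1,1).

From H_k ≅ ker(∂_k) / im(∂_{k+1}) we obtain:

  H_0: rank C_0 − rank ∂_1 = 7 − 6 = 1, and the invariant factors of ∂_1 are all 1, so H_0 = Z.
  H_1: rank ker ∂_1 − rank ∂_2 = (21 − 6) − 13 = 2, and the invariant factors of ∂_2 are all 1, so H_1 = Z^2.
  H_2: rank ker ∂_2 − rank ∂_3 = (14 − 13) − 0 = 1, and there is no ∂_3, so H_2 = Z.

As a check, the Euler characteristic is 7 − 21 + 14 = 0, which agrees with 1 − 2 + 1 = 0.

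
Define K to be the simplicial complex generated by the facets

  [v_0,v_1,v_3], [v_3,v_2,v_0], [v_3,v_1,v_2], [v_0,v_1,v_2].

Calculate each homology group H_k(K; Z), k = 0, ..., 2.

H_0 = Z,  H_1 = 0,  H_2 = Z.

We work with the vertex ordering v_0 < v_1 < v_2 < v_3. The simplices of K, each written with vertices in increasing order, are:

  0-simplices (4): [v_0], [v_1], [v_2], [v_3]
  1-simplices (6): [v_0,v_1], [v_0,v_2], [v_0,v_3], [v_1,v_2], [v_1,v_3], [v_2,v_3]
  2-simplices (4): [v_0,v_1,v_2], [v_0,v_1,v_3], [v_0,v_2,v_3], [v_1,v_2,v_3]

Hence C_0 ≅ Z^4, C_1 ≅ Z^6, C_2 ≅ Z^4.

∂_1: C_1 → C_0 is given by ∂[p,q] = [q] − [p]. For instance
  ∂[v_1,v_2] = [v_2] − [v_1].
As a 4×6 matrix over Z this has rank 3, with invariant factors (1,1,1).

Boundary ∂_2: C_2 → C_1 maps a triangle to the signed sum of its edges. For instance
  ∂[v_1,v_2,v_3] = [v_2,v_3] − [v_1,v_3] + [v_1,v_2],
  ∂[v_0,v_2,v_3] = [v_2,v_3] − [v_0,v_3] + [v_0,v_2].
As a 6×4 matrix over Z this has rank 3, with invariant factors (1,1,1).

Reading off H_k = ker ∂_k / im ∂_{k+1}:

  H_0: rank C_0 − rank ∂_1 = 4 − 3 = 1, and the invariant factors of ∂_1 are all 1, so H_0 ≅ Z.
  H_1: rank ker ∂_1 − rank ∂_2 = (6 − 3) − 3 = 0, and the invariant factors of ∂_2 are all 1, so H_1 ≅ 0.
  H_2: rank ker ∂_2 − rank ∂_3 = (4 − 3) − 0 = 1, and there is no ∂_3, so H_2 ≅ Z.

(K is a triangulation of the 2-sphere S^2.)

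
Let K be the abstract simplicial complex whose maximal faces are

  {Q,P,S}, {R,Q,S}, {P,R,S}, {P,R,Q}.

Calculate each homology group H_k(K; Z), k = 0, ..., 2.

We work with the vertex ordering P < Q < R < S. The simplices of K, each written with vertices in increasing order, are:

  0-simplices (4): P, Q, R, S
  1-simplices (6): PQ, PR, PS, QR, QS, RS
  2-simplices (4): PQR, PQS, PRS, QRS

giving chain groups C_0 ≅ Z^4, C_1 ≅ Z^6, C_2 ≅ Z^4.

The boundary map ∂_1: C_1 → C_0 is given by ∂[p,q] = [q] − [p]. For instance
  ∂QS = S − Q.
The resulting 4×6 matrix has rank 3, and its Smith normal form has invariant factors (1,1,1).

∂_2: C_2 → C_1 sends each 2-simplex [p,q,r] to [q,r] − [p,r] + [p,q]. For instance
  ∂QRS = RS − QS + QR,
  ∂PQS = QS − PS + PQ.
As a 6×4 matrix over Z this has rank 3, with invariant factors (1,1,1).

Computing H_k = (kernel of ∂_k) / (image of ∂_{k+1}):

  H_0: rank C_0 − rank ∂_1 = 4 − 3 = 1, and the invariant factors of ∂_1 are all 1, so H_0 ≅ Z.
  H_1: rank ker ∂_1 − rank ∂_2 = (6 − 3) − 3 = 0, and the invariant factors of ∂_2 are all 1, so H_1 ≅ 0.
  H_2: rank ker ∂_2 − rank ∂_3 = (4 − 3) − 0 = 1, and there is no ∂_3, so H_2 ≅ Z.

As a check, the Euler characteristic is 4 − 6 + 4 = 2, which agrees with 1 − 0 + 1 = 2.
(K is a triangulation of the 2-sphere S^2.)

H_0 ≅ Z,  H_1 = 0,  H_2 ≅ Z.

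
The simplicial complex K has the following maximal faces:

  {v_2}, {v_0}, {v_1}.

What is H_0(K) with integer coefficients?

K has 3 vertices.
rank ∂_0 = 0, rank ∂_1 = 0 ⇒ b_0 = 3 − 0 − 0 = 3. So H_0 ≅ Z^3.

H_0 ≅ Z^3.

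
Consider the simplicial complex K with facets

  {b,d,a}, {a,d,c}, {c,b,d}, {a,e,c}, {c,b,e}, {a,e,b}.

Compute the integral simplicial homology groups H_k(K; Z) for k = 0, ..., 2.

H_0 ≅ Z,  H_1 = 0,  H_2 ≅ Z.

Order the vertices as a < b < c < d < e. Listing each simplex with vertices in this order, K has dimension 2 with simplices:

  0-simplices (5): a, b, c, d, e
  1-simplices (9): ab, ac, ad, ae, bc, bd, be, cd, ce
  2-simplices (6): abd, abe, acd, ace, bcd, bce

Hence C_0 ≅ Z^5, C_1 ≅ Z^9, C_2 ≅ Z^6.

Boundary ∂_1: C_1 → C_0 sends each edge [p,q] (with p < q) to q − p. For instance
  ∂ce = e − c.
The resulting 5×9 matrix has rank 4, and its Smith normal form has invariant factors (1,1,1,1).

∂_2: C_2 → C_1 sends each 2-simplex [p,q,r] to [q,r] − [p,r] + [p,q]. For instance
  ∂abd = bd − ad + ab,
  ∂bcd = cd − bd + bc.
This gives a 9×6 integer matrix of rank 5; reducing to Smith normal form yields diagonal entries (1,1,1,1,1).

Now H_k = ker ∂_k / im ∂_{k+1}, so:

  H_0: rank C_0 − rank ∂_1 = 5 − 4 = 1, and the invariant factors of ∂_1 are all 1, so H_0 = Z.
  H_1: rank ker ∂_1 − rank ∂_2 = (9 − 4) − 5 = 0, and the invariant factors of ∂_2 are all 1, so H_1 = 0.
  H_2: rank ker ∂_2 − rank ∂_3 = (6 − 5) − 0 = 1, and there is no ∂_3, so H_2 = Z.

(K is a triangulation of the 2-sphere S^2.)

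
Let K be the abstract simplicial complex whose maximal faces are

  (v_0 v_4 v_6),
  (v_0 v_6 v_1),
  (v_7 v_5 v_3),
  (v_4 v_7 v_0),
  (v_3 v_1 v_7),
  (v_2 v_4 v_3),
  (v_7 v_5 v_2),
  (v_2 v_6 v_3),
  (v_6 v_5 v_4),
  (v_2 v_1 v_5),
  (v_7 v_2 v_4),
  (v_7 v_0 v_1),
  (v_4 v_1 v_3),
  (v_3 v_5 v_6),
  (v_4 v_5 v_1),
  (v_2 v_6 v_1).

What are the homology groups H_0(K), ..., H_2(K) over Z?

Order the vertices as v_0 < v_1 < v_2 < v_3 < v_4 < v_5 < v_6 < v_7. Listing each simplex with vertices in this order, K has dimension 2 with simplices:

  0-simplices (8): [v_0], [v_1], [v_2], [v_3], [v_4], [v_5], [v_6], [v_7]
  1-simplices (24): (24 of them)
  2-simplices (16): (16 of them)

giving chain groups C_0 ≅ Z^8, C_1 ≅ Z^24, C_2 ≅ Z^16.

∂_1: C_1 → C_0 is given by ∂[p,q] = [q] − [p]. For instance
  ∂[v_2,v_3] = [v_3] − [v_2].
This gives a 8×24 integer matrix of rank 7; reducing to Smith normal form yields diagonal entries (1,1,1,1,1,1,1).

The boundary map ∂_2: C_2 → C_1 maps a triangle to the signed sum of its edges. For instance
  ∂[v_2,v_5,v_7] = [v_5,v_7] − [v_2,v_7] + [v_2,v_5],
  ∂[v_0,v_4,v_6] = [v_4,v_6] − [v_0,v_6] + [v_0,v_4].
This gives a 24×16 integer matrix of rank 15; reducing to Smith normal form yields diagonal entries (1,1,1,1,1,1,1,1,1,1,1,1,1,1,1).

From H_k ≅ ker(∂_k) / im(∂_{k+1}) we obtain:

  H_0: rank C_0 − rank ∂_1 = 8 − 7 = 1, and the invariant factors of ∂_1 are all 1, so H_0 ≅ Z.
  H_1: rank ker ∂_1 − rank ∂_2 = (24 − 7) − 15 = 2, and the invariant factors of ∂_2 are all 1, so H_1 ≅ Z^2.
  H_2: rank ker ∂_2 − rank ∂_3 = (16 − 15) − 0 = 1, and there is no ∂_3, so H_2 ≅ Z.

As a check, the Euler characteristic is 8 − 24 + 16 = 0, which agrees with 1 − 2 + 1 = 0.

H_0 ≅ Z,  H_1 ≅ Z^2,  H_2 ≅ Z.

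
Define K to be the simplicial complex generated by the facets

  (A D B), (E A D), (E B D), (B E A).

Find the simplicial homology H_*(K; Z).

We work with the vertex ordering A < B < D < E. The simplices of K, each written with vertices in increasing order, are:

  0-simplices (4): A, B, D, E
  1-simplices (6): AB, AD, AE, BD, BE, DE
  2-simplices (4): ABD, ABE, ADE, BDE

giving chain groups C_0 ≅ Z^4, C_1 ≅ Z^6, C_2 ≅ Z^4.

∂_1: C_1 → C_0 maps an edge to its endpoints' difference, ∂[p,q] = q − p. For instance
  ∂DE = E − D.
The 4×6 boundary matrix has rank 3 and Smith normal form diag(1,1,1).

Boundary ∂_2: C_2 → C_1 acts by ∂[p,q,r] = [q,r] − [p,r] + [p,q]. For instance
  ∂ABE = BE − AE + AB,
  ∂ADE = DE − AE + AD.
The resulting 6×4 matrix has rank 3, and its Smith normal form has invariant factors (1,1,1).

Reading off H_k = ker ∂_k / im ∂_{k+1}:

  H_0: rank C_0 − rank ∂_1 = 4 − 3 = 1, and the invariant factors of ∂_1 are all 1, so H_0 ≅ Z.
  H_1: rank ker ∂_1 − rank ∂_2 = (6 − 3) − 3 = 0, and the invariant factors of ∂_2 are all 1, so H_1 ≅ 0.
  H_2: rank ker ∂_2 − rank ∂_3 = (4 − 3) − 0 = 1, and there is no ∂_3, so H_2 ≅ Z.

H_0 ≅ Z,  H_1 = 0,  H_2 ≅ Z.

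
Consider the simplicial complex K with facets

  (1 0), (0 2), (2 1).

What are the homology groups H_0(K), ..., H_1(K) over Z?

Order the vertices as 0 < 1 < 2. Listing each simplex with vertices in this order, K has dimension 1 with simplices:

  0-simplices (3): [0], [1], [2]
  1-simplices (3): [0,1], [0,2], [1,2]

giving chain groups C_0 ≅ Z^3, C_1 ≅ Z^3.

∂_1: C_1 → C_0 is given by ∂[p,q] = [q] − [p]. For instance
  ∂[0,2] = [2] − [0].
The 3×3 boundary matrix has rank 2 and Smith normal form diag(1,1).

Now H_k = ker ∂_k / im ∂_{k+1}, so:

  H_0: rank C_0 − rank ∂_1 = 3 − 2 = 1, and the invariant factors of ∂_1 are all 1, so H_0 ≅ Z.
  H_1: rank ker ∂_1 − rank ∂_2 = (3 − 2) − 0 = 1, and there is no ∂_2, so H_1 ≅ Z.

H_0 ≅ Z,  H_1 ≅ Z.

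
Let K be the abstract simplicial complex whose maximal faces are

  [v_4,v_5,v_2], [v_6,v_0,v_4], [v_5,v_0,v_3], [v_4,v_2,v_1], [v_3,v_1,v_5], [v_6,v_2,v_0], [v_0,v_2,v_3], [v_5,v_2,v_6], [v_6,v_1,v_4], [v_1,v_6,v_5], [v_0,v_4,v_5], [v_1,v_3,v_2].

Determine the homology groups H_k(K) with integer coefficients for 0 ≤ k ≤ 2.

H_0 ≅ Z,  H_1 ≅ Z/2Z,  H_2 = 0.

We work with the vertex ordering v_0 < v_1 < v_2 < v_3 < v_4 < v_5 < v_6. The simplices of K, each written with vertices in increasing order, are:

  0-simplices (7): [v_0], [v_1], [v_2], [v_3], [v_4], [v_5], [v_6]
  1-simplices (18): (18 of them)
  2-simplices (12): (12 of them)

Hence C_0 ≅ Z^7, C_1 ≅ Z^18, C_2 ≅ Z^12.

∂_1: C_1 → C_0 sends each edge [p,q] (with p < q) to q − p. For instance
  ∂[v_4,v_5] = [v_5] − [v_4].
This gives a 7×18 integer matrix of rank 6; reducing to Smith normal form yields diagonal entries (1,1,1,1,1,1).

Boundary ∂_2: C_2 → C_1 sends each 2-simplex [p,q,r] to [q,r] − [p,r] + [p,q]. For instance
  ∂[v_1,v_4,v_6] = [v_4,v_6] − [v_1,v_6] + [v_1,v_4],
  ∂[v_0,v_4,v_6] = [v_4,v_6] − [v_0,v_6] + [v_0,v_4].
This gives a 18×12 integer matrix of rank 12; reducing to Smith normal form yields diagonal entries (1,1,1,1,1,1,1,1,1,1,1,2).

From H_k ≅ ker(∂_k) / im(∂_{k+1}) we obtain:

  H_0: rank C_0 − rank ∂_1 = 7 − 6 = 1, and the invariant factors of ∂_1 are all 1, so H_0 ≅ Z.
  H_1: rank ker ∂_1 − rank ∂_2 = (18 − 6) − 12 = 0, and ∂_2 has invariant factor 2 > 1, so H_1 ≅ Z/2Z.
  H_2: rank ker ∂_2 − rank ∂_3 = (12 − 12) − 0 = 0, and there is no ∂_3, so H_2 ≅ 0.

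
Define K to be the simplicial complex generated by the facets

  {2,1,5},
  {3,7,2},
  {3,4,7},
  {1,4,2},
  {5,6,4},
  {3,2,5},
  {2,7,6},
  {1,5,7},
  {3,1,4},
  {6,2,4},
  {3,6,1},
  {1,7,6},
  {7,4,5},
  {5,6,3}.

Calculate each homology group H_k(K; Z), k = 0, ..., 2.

H_0 = Z,  H_1 = Z^2,  H_2 = Z.

We work with the vertex ordering 1 < 2 < 3 < 4 < 5 < 6 < 7. The simplices of K, each written with vertices in increasing order, are:

  0-simplices (7): [1], [2], [3], [4], [5], [6], [7]
  1-simplices (21): [1,2], [1,3], [1,4], [1,5], [1,6], [1,7], [2,3], [2,4], [2,5], [2,6], [2,7], [3,4], [3,5], [3,6], [3,7], [4,5], [4,6], [4,7], [5,6], [5,7], [6,7]
  2-simplices (14): [1,2,4], [1,2,5], [1,3,4], [1,3,6], [1,5,7], [1,6,7], [2,3,5], [2,3,7], [2,4,6], [2,6,7], [3,4,7], [3,5,6], [4,5,6], [4,5,7]

Hence C_0 ≅ Z^7, C_1 ≅ Z^21, C_2 ≅ Z^14.

∂_1: C_1 → C_0 maps an edge to its endpoints' difference, ∂[p,q] = q − p. For instance
  ∂[2,6] = [6] − [2].
The 7×21 boundary matrix has rank 6 and Smith normal form diag(1,1,1,1,1,1).

The boundary map ∂_2: C_2 → C_1 maps a triangle to the signed sum of its edges. For instance
  ∂[3,4,7] = [4,7] − [3,7] + [3,4],
  ∂[3,5,6] = [5,6] − [3,6] + [3,5].
This gives a 21×14 integer matrix of rank 13; reducing to Smith normal form yields diagonal entries (1,1,1,1,1,1,1,1,1,1,1,1,1).

Reading off H_k = ker ∂_k / im ∂_{k+1}:

  H_0: rank C_0 − rank ∂_1 = 7 − 6 = 1, and the invariant factors of ∂_1 are all 1, so H_0 ≅ Z.
  H_1: rank ker ∂_1 − rank ∂_2 = (21 − 6) − 13 = 2, and the invariant factors of ∂_2 are all 1, so H_1 ≅ Z^2.
  H_2: rank ker ∂_2 − rank ∂_3 = (14 − 13) − 0 = 1, and there is no ∂_3, so H_2 ≅ Z.

(K is a triangulation of the torus T^2.)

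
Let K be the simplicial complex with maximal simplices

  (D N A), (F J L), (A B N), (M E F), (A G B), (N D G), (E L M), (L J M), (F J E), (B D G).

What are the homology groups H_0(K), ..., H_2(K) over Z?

H_0 = Z^2,  H_1 = Z^2,  H_2 = 0.

Take the total order A < B < D < E < F < G < J < L < M < N on the vertex set. Then K (dimension 2) consists of the simplices:

  0-simplices (10): A, B, D, E, F, G, J, L, M, N
  1-simplices (20): AB, AD, AG, AN, BD, BG, BN, DG, DN, EF, EJ, EL, EM, FJ, FL, FM, GN, JL, JM, LM
  2-simplices (10): ABG, ABN, ADN, BDG, DGN, EFJ, EFM, ELM, FJL, JLM

Hence C_0 ≅ Z^10, C_1 ≅ Z^20, C_2 ≅ Z^10.

Boundary ∂_1: C_1 → C_0 sends each edge [p,q] (with p < q) to q − p. For instance
  ∂JM = M − J.
The resulting 10×20 matrix has rank 8, and its Smith normal form has invariant factors (1,1,1,1,1,1,1,1).

Boundary ∂_2: C_2 → C_1 sends each 2-simplex [p,q,r] to [q,r] − [p,r] + [p,q]. For instance
  ∂ELM = LM − EM + EL,
  ∂FJL = JL − FL + FJ.
The resulting 20×10 matrix has rank 10, and its Smith normal form has invariant factors (1,1,1,1,1,1,1,1,1,1).

Now H_k = ker ∂_k / im ∂_{k+1}, so:

  H_0: rank C_0 − rank ∂_1 = 10 − 8 = 2, and the invariant factors of ∂_1 are all 1, so H_0 ≅ Z^2.
  H_1: rank ker ∂_1 − rank ∂_2 = (20 − 8) − 10 = 2, and the invariant factors of ∂_2 are all 1, so H_1 ≅ Z^2.
  H_2: rank ker ∂_2 − rank ∂_3 = (10 − 10) − 0 = 0, and there is no ∂_3, so H_2 ≅ 0.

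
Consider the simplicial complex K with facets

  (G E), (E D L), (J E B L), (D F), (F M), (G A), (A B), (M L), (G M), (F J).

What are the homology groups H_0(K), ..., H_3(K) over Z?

Take the total order A < B < D < E < F < G < J < L < M on the vertex set. Then K (dimension 3) consists of the simplices:

  0-simplices (9): A, B, D, E, F, G, J, L, M
  1-simplices (16): AB, AG, BE, BJ, BL, DE, DF, DL, EG, EJ, EL, FJ, FM, GM, JL, LM
  2-simplices (5): BEJ, BEL, BJL, DEL, EJL
  3-simplices (1): BEJL

giving chain groups C_0 ≅ Z^9, C_1 ≅ Z^16, C_2 ≅ Z^5, C_3 ≅ Z^1.

∂_1: C_1 → C_0 sends each edge [p,q] (with p < q) to q − p.
The resulting 9×16 matrix has rank 8, and its Smith normal form has invariant factors (1,1,1,1,1,1,1,1).

∂_2: C_2 → C_1 maps a triangle to the signed sum of its edges. For instance
  ∂BEJ = EJ − BJ + BE,
  ∂BEL = EL − BL + BE.
The resulting 16×5 matrix has rank 4, and its Smith normal form has invariant factors (1,1,1,1).

∂_3: C_3 → C_2 sends each 3-simplex σ to the alternating sum Σ_i (−1)^i (σ with its i-th vertex removed). For instance
  ∂BEJL = EJL − BJL + BEL − BEJ.
This gives a 5×1 integer matrix of rank 1; reducing to Smith normal form yields diagonal entries (1).

From H_k ≅ ker(∂_k) / im(∂_{k+1}) we obtain:

  H_0: rank C_0 − rank ∂_1 = 9 − 8 = 1, and the invariant factors of ∂_1 are all 1, so H_0 ≅ Z.
  H_1: rank ker ∂_1 − rank ∂_2 = (16 − 8) − 4 = 4, and the invariant factors of ∂_2 are all 1, so H_1 ≅ Z^4.
  H_2: rank ker ∂_2 − rank ∂_3 = (5 − 4) − 1 = 0, and the invariant factors of ∂_3 are all 1, so H_2 ≅ 0.
  H_3: rank ker ∂_3 − rank ∂_4 = (1 − 1) − 0 = 0, and there is no ∂_4, so H_3 ≅ 0.

H_0 ≅ Z,  H_1 ≅ Z^4,  H_2 = 0,  H_3 = 0.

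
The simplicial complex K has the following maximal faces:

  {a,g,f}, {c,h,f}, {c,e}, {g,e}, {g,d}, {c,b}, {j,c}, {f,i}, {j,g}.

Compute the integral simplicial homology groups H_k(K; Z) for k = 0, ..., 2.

H_0 ≅ Z,  H_1 ≅ Z^2,  H_2 = 0.

Take the total order a < b < c < d < e < f < g < h < i < j on the vertex set. Then K (dimension 2) consists of the simplices:

  0-simplices (10): a, b, c, d, e, f, g, h, i, j
  1-simplices (13): af, ag, bc, ce, cf, ch, cj, dg, eg, fg, fh, fi, gj
  2-simplices (2): afg, cfh

giving chain groups C_0 ≅ Z^10, C_1 ≅ Z^13, C_2 ≅ Z^2.

Boundary ∂_1: C_1 → C_0 sends each edge [p,q] (with p < q) to q − p.
The resulting 10×13 matrix has rank 9, and its Smith normal form has invariant factors (1,1,1,1,1,1,1,1,1).

∂_2: C_2 → C_1 sends each 2-simplex [p,q,r] to [q,r] − [p,r] + [p,q]. For instance
  ∂afg = fg − ag + af,
  ∂cfh = fh − ch + cf.
The resulting 13×2 matrix has rank 2, and its Smith normal form has invariant factors (1,1).

Now H_k = ker ∂_k / im ∂_{k+1}, so:

  H_0: rank C_0 − rank ∂_1 = 10 − 9 = 1, and the invariant factors of ∂_1 are all 1, so H_0 ≅ Z.
  H_1: rank ker ∂_1 − rank ∂_2 = (13 − 9) − 2 = 2, and the invariant factors of ∂_2 are all 1, so H_1 ≅ Z^2.
  H_2: rank ker ∂_2 − rank ∂_3 = (2 − 2) − 0 = 0, and there is no ∂_3, so H_2 ≅ 0.

As a check, the Euler characteristic is 10 − 13 + 2 = -1, which agrees with 1 − 2 + 0 = -1.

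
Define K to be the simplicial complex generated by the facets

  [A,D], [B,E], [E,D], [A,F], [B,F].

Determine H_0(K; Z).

H_0 ≅ Z.

Take the total order A < B < D < E < F on the vertex set. Then K (dimension 1) consists of the simplices:

  0-simplices (5): A, B, D, E, F
  1-simplices (5): AD, AF, BE, BF, DE

giving chain groups C_0 ≅ Z^5, C_1 ≅ Z^5.

Boundary ∂_1: C_1 → C_0 is given by ∂[p,q] = [q] − [p].
As a 5×5 matrix over Z this has rank 4, with invariant factors (1,1,1,1).

Now H_k = ker ∂_k / im ∂_{k+1}, so:

  H_0: rank C_0 − rank ∂_1 = 5 − 4 = 1, and the invariant factors of ∂_1 are all 1, so H_0 = Z.

(K is a triangulation of the circle S^1.)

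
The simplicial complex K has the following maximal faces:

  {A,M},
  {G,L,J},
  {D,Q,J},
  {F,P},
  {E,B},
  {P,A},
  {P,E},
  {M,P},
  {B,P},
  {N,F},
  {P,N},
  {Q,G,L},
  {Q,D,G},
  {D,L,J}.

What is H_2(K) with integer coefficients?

H_2 = 0.

We work with the vertex ordering A < B < D < E < F < G < J < L < M < N < P < Q. The simplices of K, each written with vertices in increasing order, are:

  0-simplices (12): A, B, D, E, F, G, J, L, M, N, P, Q
  1-simplices (19): AM, AP, BE, BP, DG, DJ, DL, DQ, EP, FN, FP, GJ, GL, GQ, JL, JQ, LQ, MP, NP
  2-simplices (5): DGQ, DJL, DJQ, GJL, GLQ

giving chain groups C_0 ≅ Z^12, C_1 ≅ Z^19, C_2 ≅ Z^5.

Boundary ∂_1: C_1 → C_0 is given by ∂[p,q] = [q] − [p].
As a 12×19 matrix over Z this has rank 10, with invariant factors (1,1,1,1,1,1,1,1,1,1).

The boundary map ∂_2: C_2 → C_1 acts by ∂[p,q,r] = [q,r] − [p,r] + [p,q]. For instance
  ∂GJL = JL − GL + GJ,
  ∂GLQ = LQ − GQ + GL.
As a 19×5 matrix over Z this has rank 5, with invariant factors (1,1,1,1,1).

Reading off H_k = ker ∂_k / im ∂_{k+1}:

  H_2: rank ker ∂_2 − rank ∂_3 = (5 − 5) − 0 = 0, and there is no ∂_3, so H_2 ≅ 0.

(K is a triangulation of the disjoint union of a wedge of 3 circles and the Möbius band.)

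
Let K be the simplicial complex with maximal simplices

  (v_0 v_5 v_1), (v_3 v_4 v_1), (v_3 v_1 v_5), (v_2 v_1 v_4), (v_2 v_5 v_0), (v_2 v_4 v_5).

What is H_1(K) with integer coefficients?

H_1 = Z.

Take the total order v_0 < v_1 < v_2 < v_3 < v_4 < v_5 on the vertex set. Then K (dimension 2) consists of the simplices:

  0-simplices (6): [v_0], [v_1], [v_2], [v_3], [v_4], [v_5]
  1-simplices (12): [v_0,v_1], [v_0,v_2], [v_0,v_5], [v_1,v_2], [v_1,v_3], [v_1,v_4], [v_1,v_5], [v_2,v_4], [v_2,v_5], [v_3,v_4], [v_3,v_5], [v_4,v_5]
  2-simplices (6): [v_0,v_1,v_5], [v_0,v_2,v_5], [v_1,v_2,v_4], [v_1,v_3,v_4], [v_1,v_3,v_5], [v_2,v_4,v_5]

Hence C_0 ≅ Z^6, C_1 ≅ Z^12, C_2 ≅ Z^6.

∂_1: C_1 → C_0 is given by ∂[p,q] = [q] − [p]. For instance
  ∂[v_1,v_5] = [v_5] − [v_1].
As a 6×12 matrix over Z this has rank 5, with invariant factors (1,1,1,1,1).

The boundary map ∂_2: C_2 → C_1 sends each 2-simplex [p,q,r] to [q,r] − [p,r] + [p,q]. For instance
  ∂[v_2,v_4,v_5] = [v_4,v_5] − [v_2,v_5] + [v_2,v_4],
  ∂[v_0,v_1,v_5] = [v_1,v_5] − [v_0,v_5] + [v_0,v_1].
The resulting 12×6 matrix has rank 6, and its Smith normal form has invariant factors (1,1,1,1,1,1).

Computing H_k = (kernel of ∂_k) / (image of ∂_{k+1}):

  H_1: rank ker ∂_1 − rank ∂_2 = (12 − 5) − 6 = 1, and the invariant factors of ∂_2 are all 1, so H_1 ≅ Z.

(K is a triangulation of the cylinder S^1 x I.)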